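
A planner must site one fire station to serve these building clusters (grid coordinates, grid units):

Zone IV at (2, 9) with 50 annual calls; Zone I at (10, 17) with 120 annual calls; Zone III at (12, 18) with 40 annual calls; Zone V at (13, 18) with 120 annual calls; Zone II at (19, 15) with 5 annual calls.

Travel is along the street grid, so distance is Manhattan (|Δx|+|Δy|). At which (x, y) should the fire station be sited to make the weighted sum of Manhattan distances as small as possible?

Manhattan distance separates: Σwᵢ(|x−xᵢ|+|y−yᵢ|) = Σwᵢ|x−xᵢ| + Σwᵢ|y−yᵢ|, so x and y are optimised independently as 1-D weighted medians.
Total weight W = 335; half = 167.5.
x-coordinate, sorted with cumulative weight:
  x=2 (Zone IV, w=50) cum 50
  x=10 (Zone I, w=120) cum 170  ← median
  x=12 (Zone III, w=40) cum 210
  x=13 (Zone V, w=120) cum 330
  x=19 (Zone II, w=5) cum 335
⇒ x* = 10
y-coordinate, sorted with cumulative weight:
  y=9 (Zone IV, w=50) cum 50
  y=15 (Zone II, w=5) cum 55
  y=17 (Zone I, w=120) cum 175  ← median
  y=18 (Zone III, w=40) cum 215
  y=18 (Zone V, w=120) cum 335
⇒ y* = 17

(10, 17)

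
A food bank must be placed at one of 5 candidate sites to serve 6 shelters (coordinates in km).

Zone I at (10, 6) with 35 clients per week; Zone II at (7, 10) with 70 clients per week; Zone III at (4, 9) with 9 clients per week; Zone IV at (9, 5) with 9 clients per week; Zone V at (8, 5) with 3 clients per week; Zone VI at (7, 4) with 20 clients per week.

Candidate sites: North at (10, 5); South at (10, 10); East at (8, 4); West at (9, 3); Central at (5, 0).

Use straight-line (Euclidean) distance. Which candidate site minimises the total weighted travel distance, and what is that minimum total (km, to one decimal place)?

North, total 586.3 km

Total weighted distance at each candidate:
  North (10, 5): total = 586.3
  South (10, 10): total = 601.0
  East (8, 4): total = 618.1
  West (9, 3): total = 760.0
  Central (5, 0): total = 1233.3
Minimum is at North with total 586.3 km.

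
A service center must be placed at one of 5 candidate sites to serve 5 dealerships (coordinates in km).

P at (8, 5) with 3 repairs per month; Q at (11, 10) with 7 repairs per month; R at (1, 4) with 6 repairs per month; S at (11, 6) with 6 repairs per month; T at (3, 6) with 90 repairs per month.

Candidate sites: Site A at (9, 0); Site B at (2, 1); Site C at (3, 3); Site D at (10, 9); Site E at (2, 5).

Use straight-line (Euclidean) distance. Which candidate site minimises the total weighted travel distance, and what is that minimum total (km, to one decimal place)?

Site E, total 280.2 km

Total weighted distance at each candidate:
  Site A (9, 0): total = 942.0
  Site B (2, 1): total = 650.4
  Site C (3, 3): total = 425.2
  Site D (10, 9): total = 789.5
  Site E (2, 5): total = 280.2
Minimum is at Site E with total 280.2 km.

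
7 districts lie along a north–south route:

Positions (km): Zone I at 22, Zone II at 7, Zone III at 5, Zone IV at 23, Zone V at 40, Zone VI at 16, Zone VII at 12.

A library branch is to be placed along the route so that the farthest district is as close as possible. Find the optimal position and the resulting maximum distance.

The 1-center on a line is the midpoint of the two extreme points: leftmost at 5, rightmost at 40.
Optimal location = (5 + 40)/2 = 22.5; maximum distance = (40 − 5)/2 = 17.5.

location 22.5, max distance 17.5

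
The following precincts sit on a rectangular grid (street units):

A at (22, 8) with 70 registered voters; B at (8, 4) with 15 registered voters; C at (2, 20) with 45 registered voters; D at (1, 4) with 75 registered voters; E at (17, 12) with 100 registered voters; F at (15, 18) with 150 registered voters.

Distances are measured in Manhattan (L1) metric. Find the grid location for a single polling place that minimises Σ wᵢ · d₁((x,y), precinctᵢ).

Manhattan distance separates: Σwᵢ(|x−xᵢ|+|y−yᵢ|) = Σwᵢ|x−xᵢ| + Σwᵢ|y−yᵢ|, so x and y are optimised independently as 1-D weighted medians.
Total weight W = 455; half = 227.5.
x-coordinate, sorted with cumulative weight:
  x=1 (D, w=75) cum 75
  x=2 (C, w=45) cum 120
  x=8 (B, w=15) cum 135
  x=15 (F, w=150) cum 285  ← median
  x=17 (E, w=100) cum 385
  x=22 (A, w=70) cum 455
⇒ x* = 15
y-coordinate, sorted with cumulative weight:
  y=4 (B, w=15) cum 15
  y=4 (D, w=75) cum 90
  y=8 (A, w=70) cum 160
  y=12 (E, w=100) cum 260  ← median
  y=18 (F, w=150) cum 410
  y=20 (C, w=45) cum 455
⇒ y* = 12

(15, 12)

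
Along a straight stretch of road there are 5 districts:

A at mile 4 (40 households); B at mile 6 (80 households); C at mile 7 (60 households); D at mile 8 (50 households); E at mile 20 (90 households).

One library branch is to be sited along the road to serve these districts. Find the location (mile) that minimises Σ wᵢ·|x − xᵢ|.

For a sum of weighted absolute distances on a line, the optimum is the weighted median (not the mean). Total weight W = 320; half-weight = 160.
Sort by position and accumulate weight:
  mile 4 (A, w=40) → cum 40
  mile 6 (B, w=80) → cum 120
  mile 7 (C, w=60) → cum 180  ≥ 160 → median here
  mile 8 (D, w=50) → cum 230
  mile 20 (E, w=90) → cum 320
Optimal location: mile 7.

x = 7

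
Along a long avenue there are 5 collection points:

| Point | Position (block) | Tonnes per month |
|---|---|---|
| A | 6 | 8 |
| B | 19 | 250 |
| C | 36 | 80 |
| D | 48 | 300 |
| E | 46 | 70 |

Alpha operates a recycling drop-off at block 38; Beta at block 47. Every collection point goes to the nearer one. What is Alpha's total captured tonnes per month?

338

The indifferent point is the midpoint (38+47)/2 = 42.5; collection points left of it (closer to Alpha at 38) go to Alpha, those right go to Beta.
  A at 6 (w=8) → Alpha
  B at 19 (w=250) → Alpha
  C at 36 (w=80) → Alpha
  E at 46 (w=70) → Beta
  D at 48 (w=300) → Beta
Alpha captures 338; Beta captures 370.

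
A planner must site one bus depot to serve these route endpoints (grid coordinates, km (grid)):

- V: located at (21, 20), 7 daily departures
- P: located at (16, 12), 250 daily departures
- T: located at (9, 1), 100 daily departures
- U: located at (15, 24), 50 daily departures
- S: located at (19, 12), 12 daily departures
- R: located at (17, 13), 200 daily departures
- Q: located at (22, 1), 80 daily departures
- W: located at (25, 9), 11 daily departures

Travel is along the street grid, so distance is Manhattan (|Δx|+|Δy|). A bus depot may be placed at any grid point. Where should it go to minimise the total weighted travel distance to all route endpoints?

(16, 12)

Manhattan distance separates: Σwᵢ(|x−xᵢ|+|y−yᵢ|) = Σwᵢ|x−xᵢ| + Σwᵢ|y−yᵢ|, so x and y are optimised independently as 1-D weighted medians.
Total weight W = 710; half = 355.
x-coordinate, sorted with cumulative weight:
  x=9 (T, w=100) cum 100
  x=15 (U, w=50) cum 150
  x=16 (P, w=250) cum 400  ← median
  x=17 (R, w=200) cum 600
  x=19 (S, w=12) cum 612
  x=21 (V, w=7) cum 619
  x=22 (Q, w=80) cum 699
  x=25 (W, w=11) cum 710
⇒ x* = 16
y-coordinate, sorted with cumulative weight:
  y=1 (T, w=100) cum 100
  y=1 (Q, w=80) cum 180
  y=9 (W, w=11) cum 191
  y=12 (P, w=250) cum 441  ← median
  y=12 (S, w=12) cum 453
  y=13 (R, w=200) cum 653
  y=20 (V, w=7) cum 660
  y=24 (U, w=50) cum 710
⇒ y* = 12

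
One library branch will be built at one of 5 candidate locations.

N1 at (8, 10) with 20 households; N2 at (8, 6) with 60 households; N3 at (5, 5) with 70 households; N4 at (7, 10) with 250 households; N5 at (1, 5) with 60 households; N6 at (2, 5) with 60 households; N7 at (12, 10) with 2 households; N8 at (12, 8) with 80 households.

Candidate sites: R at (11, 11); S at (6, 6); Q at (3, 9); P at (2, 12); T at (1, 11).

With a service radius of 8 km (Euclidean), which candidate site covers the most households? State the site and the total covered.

S, covering 602

Coverage radius r = 8 km; a point is covered iff (Δx)²+(Δy)² ≤ 8² = 64.
  R (11, 11): covers {N1, N2, N4, N7, N8} → 412
  S (6, 6): covers {N1, N2, N3, N4, N5, N6, N7, N8} → 602
  Q (3, 9): covers {N1, N2, N3, N4, N5, N6} → 520
  P (2, 12): covers {N1, N3, N4, N5, N6} → 460
  T (1, 11): covers {N1, N3, N4, N5, N6} → 460
Maximum coverage at S: 602 households.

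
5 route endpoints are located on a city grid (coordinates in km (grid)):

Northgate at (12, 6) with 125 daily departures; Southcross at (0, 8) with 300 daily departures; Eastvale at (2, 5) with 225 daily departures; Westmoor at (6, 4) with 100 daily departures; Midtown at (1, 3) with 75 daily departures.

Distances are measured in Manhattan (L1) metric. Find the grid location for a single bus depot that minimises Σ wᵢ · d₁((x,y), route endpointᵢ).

(2, 6)

Manhattan distance separates: Σwᵢ(|x−xᵢ|+|y−yᵢ|) = Σwᵢ|x−xᵢ| + Σwᵢ|y−yᵢ|, so x and y are optimised independently as 1-D weighted medians.
Total weight W = 825; half = 412.5.
x-coordinate, sorted with cumulative weight:
  x=0 (Southcross, w=300) cum 300
  x=1 (Midtown, w=75) cum 375
  x=2 (Eastvale, w=225) cum 600  ← median
  x=6 (Westmoor, w=100) cum 700
  x=12 (Northgate, w=125) cum 825
⇒ x* = 2
y-coordinate, sorted with cumulative weight:
  y=3 (Midtown, w=75) cum 75
  y=4 (Westmoor, w=100) cum 175
  y=5 (Eastvale, w=225) cum 400
  y=6 (Northgate, w=125) cum 525  ← median
  y=8 (Southcross, w=300) cum 825
⇒ y* = 6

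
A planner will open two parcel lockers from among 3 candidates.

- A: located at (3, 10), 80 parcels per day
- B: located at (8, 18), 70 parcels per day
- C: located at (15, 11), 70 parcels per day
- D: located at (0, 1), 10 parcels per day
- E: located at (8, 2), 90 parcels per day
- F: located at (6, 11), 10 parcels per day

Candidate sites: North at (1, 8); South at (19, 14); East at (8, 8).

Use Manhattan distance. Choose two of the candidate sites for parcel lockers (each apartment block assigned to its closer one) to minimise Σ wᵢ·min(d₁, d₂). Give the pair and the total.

Evaluate every pair (each demand assigned to the nearer of the two):
  {North, East}: total = 2390
  {South, East}: total = 2490
  {North, South}: total = 3190
Best pair: {North, East} with total 2390.

{North, East}, total 2390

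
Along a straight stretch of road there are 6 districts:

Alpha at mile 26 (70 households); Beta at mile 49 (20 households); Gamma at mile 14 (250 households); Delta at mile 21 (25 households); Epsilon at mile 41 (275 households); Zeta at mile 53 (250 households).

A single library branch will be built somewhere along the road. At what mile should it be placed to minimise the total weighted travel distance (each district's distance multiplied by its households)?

x = 41

For a sum of weighted absolute distances on a line, the optimum is the weighted median (not the mean). Total weight W = 890; half-weight = 445.
Sort by position and accumulate weight:
  mile 14 (Gamma, w=250) → cum 250
  mile 21 (Delta, w=25) → cum 275
  mile 26 (Alpha, w=70) → cum 345
  mile 41 (Epsilon, w=275) → cum 620  ≥ 445 → median here
  mile 49 (Beta, w=20) → cum 640
  mile 53 (Zeta, w=250) → cum 890
Optimal location: mile 41.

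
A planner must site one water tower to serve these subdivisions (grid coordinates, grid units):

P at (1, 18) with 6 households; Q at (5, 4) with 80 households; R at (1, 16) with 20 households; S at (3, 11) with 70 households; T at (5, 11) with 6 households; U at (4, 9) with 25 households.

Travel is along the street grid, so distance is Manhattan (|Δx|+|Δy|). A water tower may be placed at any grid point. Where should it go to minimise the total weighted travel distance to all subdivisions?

Manhattan distance separates: Σwᵢ(|x−xᵢ|+|y−yᵢ|) = Σwᵢ|x−xᵢ| + Σwᵢ|y−yᵢ|, so x and y are optimised independently as 1-D weighted medians.
Total weight W = 207; half = 103.5.
x-coordinate, sorted with cumulative weight:
  x=1 (P, w=6) cum 6
  x=1 (R, w=20) cum 26
  x=3 (S, w=70) cum 96
  x=4 (U, w=25) cum 121  ← median
  x=5 (Q, w=80) cum 201
  x=5 (T, w=6) cum 207
⇒ x* = 4
y-coordinate, sorted with cumulative weight:
  y=4 (Q, w=80) cum 80
  y=9 (U, w=25) cum 105  ← median
  y=11 (S, w=70) cum 175
  y=11 (T, w=6) cum 181
  y=16 (R, w=20) cum 201
  y=18 (P, w=6) cum 207
⇒ y* = 9

(4, 9)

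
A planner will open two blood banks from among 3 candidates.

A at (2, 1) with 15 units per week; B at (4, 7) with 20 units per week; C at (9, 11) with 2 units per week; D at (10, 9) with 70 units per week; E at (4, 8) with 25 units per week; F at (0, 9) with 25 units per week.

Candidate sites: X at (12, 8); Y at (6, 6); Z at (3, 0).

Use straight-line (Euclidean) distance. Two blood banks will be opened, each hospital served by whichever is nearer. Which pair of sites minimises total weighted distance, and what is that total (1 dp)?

{X, Y}, total 544.2

Evaluate every pair (each demand assigned to the nearer of the two):
  {X, Y}: total = 544.2
  {Y, Z}: total = 666.0
  {X, Z}: total = 764.8
Best pair: {X, Y} with total 544.2.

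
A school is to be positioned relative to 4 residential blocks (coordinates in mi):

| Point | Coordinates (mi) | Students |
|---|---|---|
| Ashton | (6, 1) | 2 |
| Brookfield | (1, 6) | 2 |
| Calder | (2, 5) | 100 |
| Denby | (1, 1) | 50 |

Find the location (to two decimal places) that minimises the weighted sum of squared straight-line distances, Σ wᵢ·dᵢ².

The minimiser of Σwᵢ‖p−pᵢ‖² is the weighted centroid p* = (Σwᵢpᵢ)/(Σwᵢ).
Σwᵢ = 154.
Σwᵢxᵢ = 2·6 + 2·1 + 100·2 + 50·1 = 264.
Σwᵢyᵢ = 2·1 + 2·6 + 100·5 + 50·1 = 564.
x* = 264/154 = 1.71, y* = 564/154 = 3.66.

(1.71, 3.66)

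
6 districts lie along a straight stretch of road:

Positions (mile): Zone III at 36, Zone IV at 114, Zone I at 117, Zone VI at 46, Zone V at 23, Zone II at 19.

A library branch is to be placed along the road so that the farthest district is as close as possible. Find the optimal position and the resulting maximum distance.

location 68, max distance 49

The 1-center on a line is the midpoint of the two extreme points: leftmost at 19, rightmost at 117.
Optimal location = (19 + 117)/2 = 68; maximum distance = (117 − 19)/2 = 49.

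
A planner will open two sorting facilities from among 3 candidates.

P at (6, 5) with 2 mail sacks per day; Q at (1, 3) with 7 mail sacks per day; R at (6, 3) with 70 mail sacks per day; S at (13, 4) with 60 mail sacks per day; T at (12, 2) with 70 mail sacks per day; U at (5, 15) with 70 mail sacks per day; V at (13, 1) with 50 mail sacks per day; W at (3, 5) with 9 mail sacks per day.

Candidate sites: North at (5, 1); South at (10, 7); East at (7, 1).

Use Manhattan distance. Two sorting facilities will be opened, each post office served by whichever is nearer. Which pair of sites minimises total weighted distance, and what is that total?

{South, East}, total 2338

Evaluate every pair (each demand assigned to the nearer of the two):
  {South, East}: total = 2338
  {North, South}: total = 2476
  {North, East}: total = 2556
Best pair: {South, East} with total 2338.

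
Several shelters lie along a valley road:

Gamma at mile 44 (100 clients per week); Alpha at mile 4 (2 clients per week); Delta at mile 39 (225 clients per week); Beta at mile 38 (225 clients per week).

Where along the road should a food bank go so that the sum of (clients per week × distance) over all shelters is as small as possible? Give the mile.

For a sum of weighted absolute distances on a line, the optimum is the weighted median (not the mean). Total weight W = 552; half-weight = 276.
Sort by position and accumulate weight:
  mile 4 (Alpha, w=2) → cum 2
  mile 38 (Beta, w=225) → cum 227
  mile 39 (Delta, w=225) → cum 452  ≥ 276 → median here
  mile 44 (Gamma, w=100) → cum 552
Optimal location: mile 39.

x = 39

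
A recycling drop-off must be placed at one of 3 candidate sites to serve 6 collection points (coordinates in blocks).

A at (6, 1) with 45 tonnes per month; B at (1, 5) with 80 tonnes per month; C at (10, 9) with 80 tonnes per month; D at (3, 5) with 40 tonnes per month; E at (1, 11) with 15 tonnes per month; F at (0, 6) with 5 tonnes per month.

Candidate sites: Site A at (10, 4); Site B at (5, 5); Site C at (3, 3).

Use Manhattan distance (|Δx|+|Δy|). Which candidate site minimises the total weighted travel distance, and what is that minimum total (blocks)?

Site B, total 1525 blocks

Total weighted distance at each candidate:
  Site A (10, 4): total = 2135
  Site B (5, 5): total = 1525
  Site C (3, 3): total = 1845
Minimum is at Site B with total 1525 blocks.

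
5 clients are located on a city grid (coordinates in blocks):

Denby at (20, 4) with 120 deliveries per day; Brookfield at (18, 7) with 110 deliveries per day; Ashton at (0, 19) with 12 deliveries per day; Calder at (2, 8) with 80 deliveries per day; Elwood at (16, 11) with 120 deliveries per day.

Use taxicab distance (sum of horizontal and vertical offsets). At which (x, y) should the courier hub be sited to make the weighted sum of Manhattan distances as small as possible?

Manhattan distance separates: Σwᵢ(|x−xᵢ|+|y−yᵢ|) = Σwᵢ|x−xᵢ| + Σwᵢ|y−yᵢ|, so x and y are optimised independently as 1-D weighted medians.
Total weight W = 442; half = 221.
x-coordinate, sorted with cumulative weight:
  x=0 (Ashton, w=12) cum 12
  x=2 (Calder, w=80) cum 92
  x=16 (Elwood, w=120) cum 212
  x=18 (Brookfield, w=110) cum 322  ← median
  x=20 (Denby, w=120) cum 442
⇒ x* = 18
y-coordinate, sorted with cumulative weight:
  y=4 (Denby, w=120) cum 120
  y=7 (Brookfield, w=110) cum 230  ← median
  y=8 (Calder, w=80) cum 310
  y=11 (Elwood, w=120) cum 430
  y=19 (Ashton, w=12) cum 442
⇒ y* = 7

(18, 7)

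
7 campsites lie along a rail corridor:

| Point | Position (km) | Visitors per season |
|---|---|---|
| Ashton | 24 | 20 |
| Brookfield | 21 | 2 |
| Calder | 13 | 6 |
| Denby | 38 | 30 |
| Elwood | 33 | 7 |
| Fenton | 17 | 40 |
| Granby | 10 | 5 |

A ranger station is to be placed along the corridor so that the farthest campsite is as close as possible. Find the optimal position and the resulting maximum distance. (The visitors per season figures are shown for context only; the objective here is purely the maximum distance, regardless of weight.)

location 24, max distance 14

The 1-center on a line is the midpoint of the two extreme points: leftmost at 10, rightmost at 38.
Optimal location = (10 + 38)/2 = 24; maximum distance = (38 − 10)/2 = 14.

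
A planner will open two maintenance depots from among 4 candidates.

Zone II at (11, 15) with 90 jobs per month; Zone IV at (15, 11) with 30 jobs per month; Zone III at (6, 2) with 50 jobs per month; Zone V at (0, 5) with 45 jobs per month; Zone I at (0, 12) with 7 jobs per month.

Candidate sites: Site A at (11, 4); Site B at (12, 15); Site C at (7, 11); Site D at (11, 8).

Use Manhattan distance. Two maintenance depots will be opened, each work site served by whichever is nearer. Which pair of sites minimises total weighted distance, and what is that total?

Evaluate every pair (each demand assigned to the nearer of the two):
  {Site A, Site B}: total = 1295
  {Site B, Site C}: total = 1441
  {Site B, Site D}: total = 1585
  {Site A, Site D}: total = 1835
  {Site A, Site C}: total = 1906
  {Site C, Site D}: total = 1981
Best pair: {Site A, Site B} with total 1295.

{Site A, Site B}, total 1295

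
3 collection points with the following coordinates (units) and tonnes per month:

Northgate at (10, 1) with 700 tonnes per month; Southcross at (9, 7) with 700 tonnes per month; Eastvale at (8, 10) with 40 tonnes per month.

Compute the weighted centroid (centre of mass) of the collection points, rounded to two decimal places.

The minimiser of Σwᵢ‖p−pᵢ‖² is the weighted centroid p* = (Σwᵢpᵢ)/(Σwᵢ).
Σwᵢ = 1440.
Σwᵢxᵢ = 700·10 + 700·9 + 40·8 = 13620.
Σwᵢyᵢ = 700·1 + 700·7 + 40·10 = 6000.
x* = 13620/1440 = 9.46, y* = 6000/1440 = 4.17.

(9.46, 4.17)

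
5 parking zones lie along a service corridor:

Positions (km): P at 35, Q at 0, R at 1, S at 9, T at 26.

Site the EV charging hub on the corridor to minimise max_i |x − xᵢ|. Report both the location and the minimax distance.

location 17.5, max distance 17.5

The 1-center on a line is the midpoint of the two extreme points: leftmost at 0, rightmost at 35.
Optimal location = (0 + 35)/2 = 17.5; maximum distance = (35 − 0)/2 = 17.5.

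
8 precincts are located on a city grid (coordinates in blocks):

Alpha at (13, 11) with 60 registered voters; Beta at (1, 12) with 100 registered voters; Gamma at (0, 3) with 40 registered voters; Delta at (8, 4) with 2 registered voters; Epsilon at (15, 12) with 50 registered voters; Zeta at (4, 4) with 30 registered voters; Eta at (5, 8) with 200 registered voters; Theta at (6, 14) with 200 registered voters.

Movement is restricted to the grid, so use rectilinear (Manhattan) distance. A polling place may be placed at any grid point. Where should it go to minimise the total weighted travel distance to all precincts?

Manhattan distance separates: Σwᵢ(|x−xᵢ|+|y−yᵢ|) = Σwᵢ|x−xᵢ| + Σwᵢ|y−yᵢ|, so x and y are optimised independently as 1-D weighted medians.
Total weight W = 682; half = 341.
x-coordinate, sorted with cumulative weight:
  x=0 (Gamma, w=40) cum 40
  x=1 (Beta, w=100) cum 140
  x=4 (Zeta, w=30) cum 170
  x=5 (Eta, w=200) cum 370  ← median
  x=6 (Theta, w=200) cum 570
  x=8 (Delta, w=2) cum 572
  x=13 (Alpha, w=60) cum 632
  x=15 (Epsilon, w=50) cum 682
⇒ x* = 5
y-coordinate, sorted with cumulative weight:
  y=3 (Gamma, w=40) cum 40
  y=4 (Delta, w=2) cum 42
  y=4 (Zeta, w=30) cum 72
  y=8 (Eta, w=200) cum 272
  y=11 (Alpha, w=60) cum 332
  y=12 (Beta, w=100) cum 432  ← median
  y=12 (Epsilon, w=50) cum 482
  y=14 (Theta, w=200) cum 682
⇒ y* = 12

(5, 12)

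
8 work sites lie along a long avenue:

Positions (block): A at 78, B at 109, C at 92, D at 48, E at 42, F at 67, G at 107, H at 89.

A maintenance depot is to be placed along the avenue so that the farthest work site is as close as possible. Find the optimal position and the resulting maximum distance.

location 75.5, max distance 33.5

The 1-center on a line is the midpoint of the two extreme points: leftmost at 42, rightmost at 109.
Optimal location = (42 + 109)/2 = 75.5; maximum distance = (109 − 42)/2 = 33.5.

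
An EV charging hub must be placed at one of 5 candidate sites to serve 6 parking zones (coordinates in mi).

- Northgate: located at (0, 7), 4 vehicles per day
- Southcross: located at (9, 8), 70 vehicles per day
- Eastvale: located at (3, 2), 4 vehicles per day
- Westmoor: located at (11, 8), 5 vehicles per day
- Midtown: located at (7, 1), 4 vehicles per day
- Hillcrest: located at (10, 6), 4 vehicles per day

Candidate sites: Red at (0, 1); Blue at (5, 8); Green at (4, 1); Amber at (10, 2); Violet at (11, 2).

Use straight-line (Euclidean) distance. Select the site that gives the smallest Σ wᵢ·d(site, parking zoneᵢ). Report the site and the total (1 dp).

Total weighted distance at each candidate:
  Red (0, 1): total = 972.7
  Blue (5, 8): total = 406.4
  Green (4, 1): total = 729.4
  Amber (10, 2): total = 557.6
  Violet (11, 2): total = 586.0
Minimum is at Blue with total 406.4 mi.

Blue, total 406.4 mi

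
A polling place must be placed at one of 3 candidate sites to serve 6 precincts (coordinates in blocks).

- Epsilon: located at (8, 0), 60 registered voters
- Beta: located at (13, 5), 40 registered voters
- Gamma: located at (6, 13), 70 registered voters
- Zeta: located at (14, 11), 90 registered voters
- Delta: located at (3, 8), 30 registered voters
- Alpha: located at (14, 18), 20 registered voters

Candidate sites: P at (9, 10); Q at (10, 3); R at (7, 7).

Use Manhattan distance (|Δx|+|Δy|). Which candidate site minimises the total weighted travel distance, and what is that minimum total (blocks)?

Total weighted distance at each candidate:
  P (9, 10): total = 2480
  Q (10, 3): total = 3300
  R (7, 7): total = 2790
Minimum is at P with total 2480 blocks.

P, total 2480 blocks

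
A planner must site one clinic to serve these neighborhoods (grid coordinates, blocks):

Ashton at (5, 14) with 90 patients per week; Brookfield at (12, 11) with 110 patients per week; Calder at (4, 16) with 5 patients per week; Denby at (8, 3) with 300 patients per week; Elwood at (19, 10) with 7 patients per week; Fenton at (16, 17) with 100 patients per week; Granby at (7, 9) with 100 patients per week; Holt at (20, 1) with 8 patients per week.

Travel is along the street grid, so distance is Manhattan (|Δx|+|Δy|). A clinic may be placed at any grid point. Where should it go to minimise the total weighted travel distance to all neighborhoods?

(8, 9)

Manhattan distance separates: Σwᵢ(|x−xᵢ|+|y−yᵢ|) = Σwᵢ|x−xᵢ| + Σwᵢ|y−yᵢ|, so x and y are optimised independently as 1-D weighted medians.
Total weight W = 720; half = 360.
x-coordinate, sorted with cumulative weight:
  x=4 (Calder, w=5) cum 5
  x=5 (Ashton, w=90) cum 95
  x=7 (Granby, w=100) cum 195
  x=8 (Denby, w=300) cum 495  ← median
  x=12 (Brookfield, w=110) cum 605
  x=16 (Fenton, w=100) cum 705
  x=19 (Elwood, w=7) cum 712
  x=20 (Holt, w=8) cum 720
⇒ x* = 8
y-coordinate, sorted with cumulative weight:
  y=1 (Holt, w=8) cum 8
  y=3 (Denby, w=300) cum 308
  y=9 (Granby, w=100) cum 408  ← median
  y=10 (Elwood, w=7) cum 415
  y=11 (Brookfield, w=110) cum 525
  y=14 (Ashton, w=90) cum 615
  y=16 (Calder, w=5) cum 620
  y=17 (Fenton, w=100) cum 720
⇒ y* = 9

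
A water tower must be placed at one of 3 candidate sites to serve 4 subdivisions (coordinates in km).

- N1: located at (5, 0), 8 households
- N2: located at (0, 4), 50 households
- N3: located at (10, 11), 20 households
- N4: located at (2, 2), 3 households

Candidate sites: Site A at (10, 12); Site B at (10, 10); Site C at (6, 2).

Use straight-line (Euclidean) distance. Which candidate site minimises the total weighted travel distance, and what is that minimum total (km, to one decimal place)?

Site C, total 543.1 km

Total weighted distance at each candidate:
  Site A (10, 12): total = 802.7
  Site B (10, 10): total = 726.5
  Site C (6, 2): total = 543.1
Minimum is at Site C with total 543.1 km.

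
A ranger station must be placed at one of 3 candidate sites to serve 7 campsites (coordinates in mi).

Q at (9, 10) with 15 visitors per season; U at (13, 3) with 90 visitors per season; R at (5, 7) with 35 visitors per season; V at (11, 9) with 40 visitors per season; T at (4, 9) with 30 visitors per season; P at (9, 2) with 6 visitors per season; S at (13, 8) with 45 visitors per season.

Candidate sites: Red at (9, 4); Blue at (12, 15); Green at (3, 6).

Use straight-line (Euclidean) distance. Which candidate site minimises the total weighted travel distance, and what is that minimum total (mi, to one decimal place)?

Total weighted distance at each candidate:
  Red (9, 4): total = 1330.2
  Blue (12, 15): total = 2484.8
  Green (3, 6): total = 2064.9
Minimum is at Red with total 1330.2 mi.

Red, total 1330.2 mi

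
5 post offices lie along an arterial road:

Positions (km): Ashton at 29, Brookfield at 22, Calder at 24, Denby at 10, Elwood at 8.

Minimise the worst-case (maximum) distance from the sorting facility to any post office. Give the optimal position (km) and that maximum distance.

location 18.5, max distance 10.5

The 1-center on a line is the midpoint of the two extreme points: leftmost at 8, rightmost at 29.
Optimal location = (8 + 29)/2 = 18.5; maximum distance = (29 − 8)/2 = 10.5.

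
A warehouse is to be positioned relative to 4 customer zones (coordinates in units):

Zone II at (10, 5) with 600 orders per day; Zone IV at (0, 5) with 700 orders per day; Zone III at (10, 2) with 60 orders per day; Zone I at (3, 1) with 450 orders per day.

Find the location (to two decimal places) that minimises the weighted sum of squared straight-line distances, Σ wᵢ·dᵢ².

(4.39, 3.91)

The minimiser of Σwᵢ‖p−pᵢ‖² is the weighted centroid p* = (Σwᵢpᵢ)/(Σwᵢ).
Σwᵢ = 1810.
Σwᵢxᵢ = 600·10 + 700·0 + 60·10 + 450·3 = 7950.
Σwᵢyᵢ = 600·5 + 700·5 + 60·2 + 450·1 = 7070.
x* = 7950/1810 = 4.39, y* = 7070/1810 = 3.91.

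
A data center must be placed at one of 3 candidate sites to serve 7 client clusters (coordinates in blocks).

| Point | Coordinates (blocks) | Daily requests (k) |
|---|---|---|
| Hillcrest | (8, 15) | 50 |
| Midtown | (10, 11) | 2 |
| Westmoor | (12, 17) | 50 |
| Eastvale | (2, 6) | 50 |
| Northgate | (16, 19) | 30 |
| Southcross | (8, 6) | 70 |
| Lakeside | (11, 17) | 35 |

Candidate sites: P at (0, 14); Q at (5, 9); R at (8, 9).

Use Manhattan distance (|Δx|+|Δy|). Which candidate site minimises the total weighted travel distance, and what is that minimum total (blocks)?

R, total 2493 blocks

Total weighted distance at each candidate:
  P (0, 14): total = 3966
  Q (5, 9): total = 3054
  R (8, 9): total = 2493
Minimum is at R with total 2493 blocks.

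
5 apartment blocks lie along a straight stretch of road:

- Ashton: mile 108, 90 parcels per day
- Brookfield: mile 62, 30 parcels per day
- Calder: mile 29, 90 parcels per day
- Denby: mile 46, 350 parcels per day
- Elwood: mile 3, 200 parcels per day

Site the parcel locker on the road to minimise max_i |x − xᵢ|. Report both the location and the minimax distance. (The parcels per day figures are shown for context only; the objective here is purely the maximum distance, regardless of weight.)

location 55.5, max distance 52.5

The 1-center on a line is the midpoint of the two extreme points: leftmost at 3, rightmost at 108.
Optimal location = (3 + 108)/2 = 55.5; maximum distance = (108 − 3)/2 = 52.5.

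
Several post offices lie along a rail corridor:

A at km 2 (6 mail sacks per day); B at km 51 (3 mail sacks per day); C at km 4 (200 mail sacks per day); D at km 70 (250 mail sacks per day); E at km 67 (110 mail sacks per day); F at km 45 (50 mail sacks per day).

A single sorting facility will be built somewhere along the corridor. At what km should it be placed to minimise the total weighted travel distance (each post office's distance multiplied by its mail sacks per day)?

For a sum of weighted absolute distances on a line, the optimum is the weighted median (not the mean). Total weight W = 619; half-weight = 309.5.
Sort by position and accumulate weight:
  km 2 (A, w=6) → cum 6
  km 4 (C, w=200) → cum 206
  km 45 (F, w=50) → cum 256
  km 51 (B, w=3) → cum 259
  km 67 (E, w=110) → cum 369  ≥ 309.5 → median here
  km 70 (D, w=250) → cum 619
Optimal location: km 67.

x = 67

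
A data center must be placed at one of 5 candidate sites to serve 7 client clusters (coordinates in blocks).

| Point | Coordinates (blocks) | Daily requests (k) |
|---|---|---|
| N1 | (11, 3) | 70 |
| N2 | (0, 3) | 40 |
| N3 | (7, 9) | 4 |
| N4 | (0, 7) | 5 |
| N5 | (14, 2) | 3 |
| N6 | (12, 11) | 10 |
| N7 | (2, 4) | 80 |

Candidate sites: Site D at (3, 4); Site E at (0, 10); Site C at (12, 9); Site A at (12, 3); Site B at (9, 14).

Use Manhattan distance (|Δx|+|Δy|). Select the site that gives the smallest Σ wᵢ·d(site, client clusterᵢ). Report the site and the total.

Site D, total 1135 blocks

Total weighted distance at each candidate:
  Site D (3, 4): total = 1135
  Site E (0, 10): total = 2423
  Site C (12, 9): total = 2547
  Site A (12, 3): total = 1643
  Site B (9, 14): total = 3289
Minimum is at Site D with total 1135 blocks.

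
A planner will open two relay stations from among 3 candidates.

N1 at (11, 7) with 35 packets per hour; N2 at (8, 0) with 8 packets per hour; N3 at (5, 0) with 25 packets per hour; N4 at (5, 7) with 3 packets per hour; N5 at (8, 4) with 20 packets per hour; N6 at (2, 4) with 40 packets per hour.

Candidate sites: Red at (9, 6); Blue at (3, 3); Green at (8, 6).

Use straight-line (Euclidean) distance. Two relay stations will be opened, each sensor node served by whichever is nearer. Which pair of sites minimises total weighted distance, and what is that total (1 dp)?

{Red, Blue}, total 328.7

Evaluate every pair (each demand assigned to the nearer of the two):
  {Red, Blue}: total = 328.7
  {Blue, Green}: total = 353.5
  {Red, Green}: total = 596.4
Best pair: {Red, Blue} with total 328.7.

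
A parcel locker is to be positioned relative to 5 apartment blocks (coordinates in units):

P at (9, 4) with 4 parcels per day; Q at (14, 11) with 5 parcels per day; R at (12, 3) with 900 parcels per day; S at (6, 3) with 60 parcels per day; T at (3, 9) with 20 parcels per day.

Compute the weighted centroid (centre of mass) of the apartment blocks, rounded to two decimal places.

(11.45, 3.17)

The minimiser of Σwᵢ‖p−pᵢ‖² is the weighted centroid p* = (Σwᵢpᵢ)/(Σwᵢ).
Σwᵢ = 989.
Σwᵢxᵢ = 4·9 + 5·14 + 900·12 + 60·6 + 20·3 = 11326.
Σwᵢyᵢ = 4·4 + 5·11 + 900·3 + 60·3 + 20·9 = 3131.
x* = 11326/989 = 11.45, y* = 3131/989 = 3.17.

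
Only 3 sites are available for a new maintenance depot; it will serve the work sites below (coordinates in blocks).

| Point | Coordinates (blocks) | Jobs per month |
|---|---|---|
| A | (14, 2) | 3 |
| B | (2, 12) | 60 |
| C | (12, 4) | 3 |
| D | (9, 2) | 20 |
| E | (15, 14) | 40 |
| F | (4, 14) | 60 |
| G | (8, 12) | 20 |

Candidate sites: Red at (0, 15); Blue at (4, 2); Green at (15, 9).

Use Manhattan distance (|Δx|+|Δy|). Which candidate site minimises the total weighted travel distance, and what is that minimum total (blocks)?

Total weighted distance at each candidate:
  Red (0, 15): total = 2050
  Blue (4, 2): total = 2800
  Green (15, 9): total = 2628
Minimum is at Red with total 2050 blocks.

Red, total 2050 blocks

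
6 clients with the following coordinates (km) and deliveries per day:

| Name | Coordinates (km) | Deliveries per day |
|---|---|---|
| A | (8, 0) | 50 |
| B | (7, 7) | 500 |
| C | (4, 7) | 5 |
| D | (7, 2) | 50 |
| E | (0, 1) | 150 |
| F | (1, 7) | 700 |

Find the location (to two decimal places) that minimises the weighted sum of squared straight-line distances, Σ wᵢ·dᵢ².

(3.42, 5.97)

The minimiser of Σwᵢ‖p−pᵢ‖² is the weighted centroid p* = (Σwᵢpᵢ)/(Σwᵢ).
Σwᵢ = 1455.
Σwᵢxᵢ = 50·8 + 500·7 + 5·4 + 50·7 + 150·0 + 700·1 = 4970.
Σwᵢyᵢ = 50·0 + 500·7 + 5·7 + 50·2 + 150·1 + 700·7 = 8685.
x* = 4970/1455 = 3.42, y* = 8685/1455 = 5.97.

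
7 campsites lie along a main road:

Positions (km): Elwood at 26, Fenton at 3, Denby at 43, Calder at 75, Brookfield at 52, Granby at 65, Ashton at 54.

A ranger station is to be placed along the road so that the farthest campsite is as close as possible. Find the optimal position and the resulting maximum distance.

The 1-center on a line is the midpoint of the two extreme points: leftmost at 3, rightmost at 75.
Optimal location = (3 + 75)/2 = 39; maximum distance = (75 − 3)/2 = 36.

location 39, max distance 36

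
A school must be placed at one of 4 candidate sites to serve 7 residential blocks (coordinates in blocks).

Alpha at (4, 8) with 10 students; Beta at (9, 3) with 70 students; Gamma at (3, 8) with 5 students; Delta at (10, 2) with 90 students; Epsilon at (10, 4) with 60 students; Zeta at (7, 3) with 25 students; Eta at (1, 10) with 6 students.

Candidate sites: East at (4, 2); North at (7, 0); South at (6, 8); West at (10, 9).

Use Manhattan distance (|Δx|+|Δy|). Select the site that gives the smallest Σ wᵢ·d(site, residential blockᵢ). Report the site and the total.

Total weighted distance at each candidate:
  East (4, 2): total = 1701
  North (7, 0): total = 1561
  South (6, 8): total = 2167
  West (10, 9): total = 1815
Minimum is at North with total 1561 blocks.

North, total 1561 blocks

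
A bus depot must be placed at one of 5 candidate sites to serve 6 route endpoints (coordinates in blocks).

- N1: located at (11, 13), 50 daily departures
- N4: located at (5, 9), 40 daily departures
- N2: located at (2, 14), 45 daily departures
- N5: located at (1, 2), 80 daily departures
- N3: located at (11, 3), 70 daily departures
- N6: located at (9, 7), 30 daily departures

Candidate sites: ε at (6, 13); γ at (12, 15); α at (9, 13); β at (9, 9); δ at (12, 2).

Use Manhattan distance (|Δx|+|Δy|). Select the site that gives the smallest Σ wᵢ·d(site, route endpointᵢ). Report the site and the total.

Total weighted distance at each candidate:
  ε (6, 13): total = 3275
  γ (12, 15): total = 4325
  α (9, 13): total = 3320
  β (9, 9): total = 2820
  δ (12, 2): total = 3410
Minimum is at β with total 2820 blocks.

β, total 2820 blocks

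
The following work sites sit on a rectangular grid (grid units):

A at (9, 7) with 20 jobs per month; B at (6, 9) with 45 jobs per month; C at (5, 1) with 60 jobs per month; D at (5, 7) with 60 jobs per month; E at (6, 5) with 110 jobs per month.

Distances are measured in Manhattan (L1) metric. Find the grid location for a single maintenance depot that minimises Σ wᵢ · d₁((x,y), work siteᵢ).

(6, 5)

Manhattan distance separates: Σwᵢ(|x−xᵢ|+|y−yᵢ|) = Σwᵢ|x−xᵢ| + Σwᵢ|y−yᵢ|, so x and y are optimised independently as 1-D weighted medians.
Total weight W = 295; half = 147.5.
x-coordinate, sorted with cumulative weight:
  x=5 (C, w=60) cum 60
  x=5 (D, w=60) cum 120
  x=6 (B, w=45) cum 165  ← median
  x=6 (E, w=110) cum 275
  x=9 (A, w=20) cum 295
⇒ x* = 6
y-coordinate, sorted with cumulative weight:
  y=1 (C, w=60) cum 60
  y=5 (E, w=110) cum 170  ← median
  y=7 (A, w=20) cum 190
  y=7 (D, w=60) cum 250
  y=9 (B, w=45) cum 295
⇒ y* = 5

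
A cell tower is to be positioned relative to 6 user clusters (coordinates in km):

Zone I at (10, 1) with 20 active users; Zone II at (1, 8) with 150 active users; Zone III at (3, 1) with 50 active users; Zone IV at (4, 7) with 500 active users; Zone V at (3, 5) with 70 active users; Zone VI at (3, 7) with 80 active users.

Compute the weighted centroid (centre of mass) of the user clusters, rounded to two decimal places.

The minimiser of Σwᵢ‖p−pᵢ‖² is the weighted centroid p* = (Σwᵢpᵢ)/(Σwᵢ).
Σwᵢ = 870.
Σwᵢxᵢ = 20·10 + 150·1 + 50·3 + 500·4 + 70·3 + 80·3 = 2950.
Σwᵢyᵢ = 20·1 + 150·8 + 50·1 + 500·7 + 70·5 + 80·7 = 5680.
x* = 2950/870 = 3.39, y* = 5680/870 = 6.53.

(3.39, 6.53)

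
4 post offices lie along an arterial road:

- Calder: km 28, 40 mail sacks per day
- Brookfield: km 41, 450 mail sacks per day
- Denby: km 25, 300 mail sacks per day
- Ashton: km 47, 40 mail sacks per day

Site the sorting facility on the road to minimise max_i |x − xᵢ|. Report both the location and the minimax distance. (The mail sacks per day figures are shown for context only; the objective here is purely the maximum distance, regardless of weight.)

The 1-center on a line is the midpoint of the two extreme points: leftmost at 25, rightmost at 47.
Optimal location = (25 + 47)/2 = 36; maximum distance = (47 − 25)/2 = 11.

location 36, max distance 11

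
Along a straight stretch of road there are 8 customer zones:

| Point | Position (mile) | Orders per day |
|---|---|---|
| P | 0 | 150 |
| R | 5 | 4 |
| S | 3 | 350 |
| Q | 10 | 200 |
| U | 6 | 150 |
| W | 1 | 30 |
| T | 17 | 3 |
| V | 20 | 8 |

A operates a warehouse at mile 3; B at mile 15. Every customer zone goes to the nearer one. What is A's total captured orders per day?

The indifferent point is the midpoint (3+15)/2 = 9; customer zones left of it (closer to A at 3) go to A, those right go to B.
  P at 0 (w=150) → A
  W at 1 (w=30) → A
  S at 3 (w=350) → A
  R at 5 (w=4) → A
  U at 6 (w=150) → A
  Q at 10 (w=200) → B
  T at 17 (w=3) → B
  V at 20 (w=8) → B
A captures 684; B captures 211.

684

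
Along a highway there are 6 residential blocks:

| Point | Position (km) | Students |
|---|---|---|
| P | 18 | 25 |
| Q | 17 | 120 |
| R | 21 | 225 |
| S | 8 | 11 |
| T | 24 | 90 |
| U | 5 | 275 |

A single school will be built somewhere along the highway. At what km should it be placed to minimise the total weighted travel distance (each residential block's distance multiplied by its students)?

x = 17

For a sum of weighted absolute distances on a line, the optimum is the weighted median (not the mean). Total weight W = 746; half-weight = 373.
Sort by position and accumulate weight:
  km 5 (U, w=275) → cum 275
  km 8 (S, w=11) → cum 286
  km 17 (Q, w=120) → cum 406  ≥ 373 → median here
  km 18 (P, w=25) → cum 431
  km 21 (R, w=225) → cum 656
  km 24 (T, w=90) → cum 746
Optimal location: km 17.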